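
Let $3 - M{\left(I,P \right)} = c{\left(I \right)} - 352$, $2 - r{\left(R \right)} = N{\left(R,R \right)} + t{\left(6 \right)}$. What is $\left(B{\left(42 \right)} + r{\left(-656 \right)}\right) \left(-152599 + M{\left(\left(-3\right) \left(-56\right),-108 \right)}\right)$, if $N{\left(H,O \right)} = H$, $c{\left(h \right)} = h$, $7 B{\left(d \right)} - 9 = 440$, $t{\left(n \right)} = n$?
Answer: $- \frac{764041356}{7} \approx -1.0915 \cdot 10^{8}$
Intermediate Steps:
$B{\left(d \right)} = \frac{449}{7}$ ($B{\left(d \right)} = \frac{9}{7} + \frac{1}{7} \cdot 440 = \frac{9}{7} + \frac{440}{7} = \frac{449}{7}$)
$r{\left(R \right)} = -4 - R$ ($r{\left(R \right)} = 2 - \left(R + 6\right) = 2 - \left(6 + R\right) = -4 - R$)
$M{\left(I,P \right)} = 355 - I$ ($M{\left(I,P \right)} = 3 - \left(I - 352\right) = 3 - \left(-352 + I\right) = 355 - I$)
$\left(B{\left(42 \right)} + r{\left(-656 \right)}\right) \left(-152599 + M{\left(\left(-3\right) \left(-56\right),-108 \right)}\right) = \left(\frac{449}{7} - -652\right) \left(-152599 + \left(355 - \left(-3\right) \left(-56\right)\right)\right) = \left(\frac{449}{7} + \left(-4 + 656\right)\right) \left(-152599 + \left(355 - 168\right)\right) = \left(\frac{449}{7} + 652\right) \left(-152599 + \left(355 - 168\right)\right) = \frac{5013 \left(-152599 + 187\right)}{7} = \frac{5013}{7} \left(-152412\right) = - \frac{764041356}{7}$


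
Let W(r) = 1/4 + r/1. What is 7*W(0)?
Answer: 7/4 ≈ 1.7500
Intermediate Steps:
W(r) = ¼ + r (W(r) = 1*(¼) + r*1 = ¼ + r)
7*W(0) = 7*(¼ + 0) = 7*(¼) = 7/4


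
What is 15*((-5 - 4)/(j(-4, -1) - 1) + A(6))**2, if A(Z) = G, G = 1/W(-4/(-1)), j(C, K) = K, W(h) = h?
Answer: 5415/16 ≈ 338.44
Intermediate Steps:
G = 1/4 (G = 1/(-4/(-1)) = 1/(-4*(-1)) = 1/4 ≈ 0.25000)
A(Z) = 1/4
15*((-5 - 4)/(j(-4, -1) - 1) + A(6))**2 = 15*((-5 - 4)/(-1 - 1) + 1/4)**2 = 15*(-9/(-2) + 1/4)**2 = 15*(-9*(-1/2) + 1/4)**2 = 15*(9/2 + 1/4)**2 = 15*(19/4)**2 = 15*(361/16) = 5415/16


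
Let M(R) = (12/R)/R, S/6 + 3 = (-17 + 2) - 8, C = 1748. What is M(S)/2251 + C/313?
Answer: 7979669257/1428853764 ≈ 5.5847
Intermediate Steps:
S = -156 (S = -18 + 6*((-17 + 2) - 8) = -18 + 6*(-15 - 8) = -18 + 6*(-23) = -18 - 138 = -156)
M(R) = 12/R²
M(S)/2251 + C/313 = (12/(-156)²)/2251 + 1748/313 = (12*(1/24336))*(1/2251) + 1748*(1/313) = (1/2028)*(1/2251) + 1748/313 = 1/4565028 + 1748/313 = 7979669257/1428853764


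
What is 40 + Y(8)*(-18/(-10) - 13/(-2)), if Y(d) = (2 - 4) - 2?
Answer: 34/5 ≈ 6.8000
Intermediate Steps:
Y(d) = -4 (Y(d) = -2 - 2 = -4)
40 + Y(8)*(-18/(-10) - 13/(-2)) = 40 - 4*(-18/(-10) - 13/(-2)) = 40 - 4*(-18*(-⅒) - 13*(-½)) = 40 - 4*(9/5 + 13/2) = 40 - 4*83/10 = 40 - 166/5 = 34/5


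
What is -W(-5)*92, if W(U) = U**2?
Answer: -2300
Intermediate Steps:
-W(-5)*92 = -1*(-5)**2*92 = -1*25*92 = -25*92 = -2300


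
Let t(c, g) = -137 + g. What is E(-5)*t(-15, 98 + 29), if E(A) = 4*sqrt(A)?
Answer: -40*I*sqrt(5) ≈ -89.443*I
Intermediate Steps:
E(-5)*t(-15, 98 + 29) = (4*sqrt(-5))*(-137 + (98 + 29)) = (4*(I*sqrt(5)))*(-137 + 127) = (4*I*sqrt(5))*(-10) = -40*I*sqrt(5)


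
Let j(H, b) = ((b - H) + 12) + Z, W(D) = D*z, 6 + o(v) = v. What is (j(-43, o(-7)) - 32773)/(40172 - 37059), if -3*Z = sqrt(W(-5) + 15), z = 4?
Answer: -32731/3113 - I*sqrt(5)/9339 ≈ -10.514 - 0.00023943*I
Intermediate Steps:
o(v) = -6 + v
W(D) = 4*D (W(D) = D*4 = 4*D)
Z = -I*sqrt(5)/3 (Z = -sqrt(4*(-5) + 15)/3 = -sqrt(-20 + 15)/3 = -I*sqrt(5)/3 ≈ -0.74536*I)
j(H, b) = 12 + b - H - I*sqrt(5)/3 (j(H, b) = ((b - H) + 12) - I*sqrt(5)/3 = (12 + b - H) - I*sqrt(5)/3 = 12 + b - H - I*sqrt(5)/3)
(j(-43, o(-7)) - 32773)/(40172 - 37059) = ((12 + (-6 - 7) - 1*(-43) - I*sqrt(5)/3) - 32773)/(40172 - 37059) = ((12 - 13 + 43 - I*sqrt(5)/3) - 32773)/3113 = ((42 - I*sqrt(5)/3) - 32773)*(1/3113) = (-32731 - I*sqrt(5)/3)*(1/3113) = -32731/3113 - I*sqrt(5)/9339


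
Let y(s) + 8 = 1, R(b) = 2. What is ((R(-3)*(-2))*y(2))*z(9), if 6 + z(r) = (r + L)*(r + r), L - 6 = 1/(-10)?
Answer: 36708/5 ≈ 7341.6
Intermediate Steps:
L = 59/10 (L = 6 + 1/(-10) = 6 - ⅒ = 59/10 ≈ 5.9000)
y(s) = -7 (y(s) = -8 + 1 = -7)
z(r) = -6 + 2*r*(59/10 + r) (z(r) = -6 + (r + 59/10)*(r + r) = -6 + (59/10 + r)*(2*r) = -6 + 2*r*(59/10 + r))
((R(-3)*(-2))*y(2))*z(9) = ((2*(-2))*(-7))*(-6 + 2*9² + (59/5)*9) = (-4*(-7))*(-6 + 2*81 + 531/5) = 28*(-6 + 162 + 531/5) = 28*(1311/5) = 36708/5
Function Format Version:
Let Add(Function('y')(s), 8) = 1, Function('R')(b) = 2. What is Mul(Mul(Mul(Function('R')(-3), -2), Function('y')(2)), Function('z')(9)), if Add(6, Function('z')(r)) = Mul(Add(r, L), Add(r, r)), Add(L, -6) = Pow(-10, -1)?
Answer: Rational(36708, 5) ≈ 7341.6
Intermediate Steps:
L = Rational(59, 10) (L = Add(6, Pow(-10, -1)) = Add(6, Rational(-1, 10)) = Rational(59, 10) ≈ 5.9000)
Function('y')(s) = -7 (Function('y')(s) = Add(-8, 1) = -7)
Function('z')(r) = Add(-6, Mul(2, r, Add(Rational(59, 10), r))) (Function('z')(r) = Add(-6, Mul(Add(r, Rational(59, 10)), Add(r, r))) = Add(-6, Mul(Add(Rational(59, 10), r), Mul(2, r))) = Add(-6, Mul(2, r, Add(Rational(59, 10), r))))
Mul(Mul(Mul(Function('R')(-3), -2), Function('y')(2)), Function('z')(9)) = Mul(Mul(Mul(2, -2), -7), Add(-6, Mul(2, Pow(9, 2)), Mul(Rational(59, 5), 9))) = Mul(Mul(-4, -7), Add(-6, Mul(2, 81), Rational(531, 5))) = Mul(28, Add(-6, 162, Rational(531, 5))) = Mul(28, Rational(1311, 5)) = Rational(36708, 5)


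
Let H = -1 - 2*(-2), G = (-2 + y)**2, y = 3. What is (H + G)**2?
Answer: 16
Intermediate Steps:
G = 1 (G = (-2 + 3)**2 = 1**2 = 1)
H = 3 (H = -1 + 4 = 3)
(H + G)**2 = (3 + 1)**2 = 4**2 = 16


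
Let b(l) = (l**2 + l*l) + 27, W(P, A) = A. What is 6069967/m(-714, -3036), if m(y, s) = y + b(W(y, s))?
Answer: 6069967/18433905 ≈ 0.32928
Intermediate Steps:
b(l) = 27 + 2*l**2 (b(l) = (l**2 + l**2) + 27 = 2*l**2 + 27 = 27 + 2*l**2)
m(y, s) = 27 + y + 2*s**2 (m(y, s) = y + (27 + 2*s**2) = 27 + y + 2*s**2)
6069967/m(-714, -3036) = 6069967/(27 - 714 + 2*(-3036)**2) = 6069967/(27 - 714 + 2*9217296) = 6069967/(27 - 714 + 18434592) = 6069967/18433905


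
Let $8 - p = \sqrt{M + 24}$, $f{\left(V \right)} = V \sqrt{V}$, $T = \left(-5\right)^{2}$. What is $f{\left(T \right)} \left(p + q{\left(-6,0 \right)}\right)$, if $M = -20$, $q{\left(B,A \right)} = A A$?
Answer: $750$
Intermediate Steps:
$T = 25$
$q{\left(B,A \right)} = A^{2}$
$f{\left(V \right)} = V^{\frac{3}{2}}$
$p = 6$ ($p = 8 - \sqrt{-20 + 24} = 8 - \sqrt{4} = 8 - 2 = 6$)
$f{\left(T \right)} \left(p + q{\left(-6,0 \right)}\right) = 25^{\frac{3}{2}} \left(6 + 0^{2}\right) = 125 \left(6 + 0\right) = 125 \cdot 6 = 750$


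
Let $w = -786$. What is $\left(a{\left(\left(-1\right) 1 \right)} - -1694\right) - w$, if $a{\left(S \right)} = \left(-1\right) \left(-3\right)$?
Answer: $2483$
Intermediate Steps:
$a{\left(S \right)} = 3$
$\left(a{\left(\left(-1\right) 1 \right)} - -1694\right) - w = \left(3 - -1694\right) - -786 = \left(3 + 1694\right) + 786 = 1697 + 786 = 2483$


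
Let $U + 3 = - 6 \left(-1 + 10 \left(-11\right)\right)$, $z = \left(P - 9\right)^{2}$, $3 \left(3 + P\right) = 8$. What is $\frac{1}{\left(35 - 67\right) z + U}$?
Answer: $- \frac{9}{19121} \approx -0.00047069$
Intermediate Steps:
$P = - \frac{1}{3}$ ($P = -3 + \frac{1}{3} \cdot 8 = -3 + \frac{8}{3} = - \frac{1}{3} \approx -0.33333$)
$z = \frac{784}{9}$ ($z = \left(- \frac{1}{3} - 9\right)^{2} = \left(- \frac{28}{3}\right)^{2} = \frac{784}{9} \approx 87.111$)
$U = 663$ ($U = -3 - 6 \left(-1 + 10 \left(-11\right)\right) = -3 - 6 \left(-1 - 110\right) = -3 - -666 = -3 + 666 = 663$)
$\frac{1}{\left(35 - 67\right) z + U} = \frac{1}{\left(35 - 67\right) \frac{784}{9} + 663} = \frac{1}{\left(-32\right) \frac{784}{9} + 663} = \frac{1}{- \frac{25088}{9} + 663} = \frac{1}{- \frac{19121}{9}} = - \frac{9}{19121}$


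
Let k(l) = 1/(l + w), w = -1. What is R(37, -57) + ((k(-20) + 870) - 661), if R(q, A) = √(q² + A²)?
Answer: 4388/21 + √4618 ≈ 276.91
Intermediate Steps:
k(l) = 1/(-1 + l) (k(l) = 1/(l - 1) = 1/(-1 + l))
R(q, A) = √(A² + q²)
R(37, -57) + ((k(-20) + 870) - 661) = √((-57)² + 37²) + ((1/(-1 - 20) + 870) - 661) = √(3249 + 1369) + ((1/(-21) + 870) - 661) = √4618 + ((-1/21 + 870) - 661) = √4618 + (18269/21 - 661) = √4618 + 4388/21 = 4388/21 + √4618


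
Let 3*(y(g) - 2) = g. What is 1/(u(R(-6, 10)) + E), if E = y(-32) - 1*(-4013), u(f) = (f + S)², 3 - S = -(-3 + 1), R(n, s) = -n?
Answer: 3/12160 ≈ 0.00024671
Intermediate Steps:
S = 1 (S = 3 - (-1)*(-3 + 1) = 3 - (-1)*(-2) = 3 - 1*2 = 3 - 2 = 1)
u(f) = (1 + f)² (u(f) = (f + 1)² = (1 + f)²)
y(g) = 2 + g/3
E = 12013/3 (E = (2 + (⅓)*(-32)) - 1*(-4013) = (2 - 32/3) + 4013 = -26/3 + 4013 = 12013/3 ≈ 4004.3)
1/(u(R(-6, 10)) + E) = 1/((1 - 1*(-6))² + 12013/3) = 1/((1 + 6)² + 12013/3) = 1/(7² + 12013/3) = 1/(49 + 12013/3) = 1/(12160/3) = 3/12160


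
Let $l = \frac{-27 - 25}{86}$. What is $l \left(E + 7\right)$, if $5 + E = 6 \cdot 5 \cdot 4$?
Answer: $- \frac{3172}{43} \approx -73.767$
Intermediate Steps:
$E = 115$ ($E = -5 + 6 \cdot 5 \cdot 4 = -5 + 30 \cdot 4 = -5 + 120 = 115$)
$l = - \frac{26}{43}$ ($l = \left(-27 - 25\right) \frac{1}{86} = \left(-52\right) \frac{1}{86} = - \frac{26}{43} \approx -0.60465$)
$l \left(E + 7\right) = - \frac{26 \left(115 + 7\right)}{43} = \left(- \frac{26}{43}\right) 122 = - \frac{3172}{43}$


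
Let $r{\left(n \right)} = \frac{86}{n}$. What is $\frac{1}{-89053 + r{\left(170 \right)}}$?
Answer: $- \frac{85}{7569462} \approx -1.1229 \cdot 10^{-5}$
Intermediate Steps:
$\frac{1}{-89053 + r{\left(170 \right)}} = \frac{1}{-89053 + \frac{86}{170}} = \frac{1}{-89053 + 86 \cdot \frac{1}{170}} = \frac{1}{-89053 + \frac{43}{85}} = \frac{1}{- \frac{7569462}{85}} = - \frac{85}{7569462}$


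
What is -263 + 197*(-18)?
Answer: -3809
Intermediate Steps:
-263 + 197*(-18) = -263 - 3546 = -3809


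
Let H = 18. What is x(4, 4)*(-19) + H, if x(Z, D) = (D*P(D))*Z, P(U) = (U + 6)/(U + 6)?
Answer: -286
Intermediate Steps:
P(U) = 1 (P(U) = (6 + U)/(6 + U) = 1)
x(Z, D) = D*Z (x(Z, D) = (D*1)*Z = D*Z)
x(4, 4)*(-19) + H = (4*4)*(-19) + 18 = 16*(-19) + 18 = -304 + 18 = -286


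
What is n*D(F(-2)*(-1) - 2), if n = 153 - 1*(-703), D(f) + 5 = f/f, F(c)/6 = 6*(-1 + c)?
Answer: -3424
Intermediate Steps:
F(c) = -36 + 36*c (F(c) = 6*(6*(-1 + c)) = 6*(-6 + 6*c) = -36 + 36*c)
D(f) = -4 (D(f) = -5 + f/f = -5 + 1 = -4)
n = 856 (n = 153 + 703 = 856)
n*D(F(-2)*(-1) - 2) = 856*(-4) = -3424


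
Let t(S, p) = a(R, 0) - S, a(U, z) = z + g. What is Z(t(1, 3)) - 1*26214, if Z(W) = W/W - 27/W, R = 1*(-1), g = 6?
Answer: -131092/5 ≈ -26218.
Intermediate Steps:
R = -1
a(U, z) = 6 + z (a(U, z) = z + 6 = 6 + z)
t(S, p) = 6 - S (t(S, p) = (6 + 0) - S = 6 - S)
Z(W) = 1 - 27/W
Z(t(1, 3)) - 1*26214 = (-27 + (6 - 1*1))/(6 - 1*1) - 1*26214 = (-27 + (6 - 1))/(6 - 1) - 26214 = (-27 + 5)/5 - 26214 = (1/5)*(-22) - 26214 = -22/5 - 26214 = -131092/5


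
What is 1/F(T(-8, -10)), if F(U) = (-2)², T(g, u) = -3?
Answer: ¼ ≈ 0.25000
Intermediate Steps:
F(U) = 4
1/F(T(-8, -10)) = 1/4 = ¼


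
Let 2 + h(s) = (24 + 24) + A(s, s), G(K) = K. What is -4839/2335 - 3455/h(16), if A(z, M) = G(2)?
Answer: -8299697/112080 ≈ -74.052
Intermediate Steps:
A(z, M) = 2
h(s) = 48 (h(s) = -2 + ((24 + 24) + 2) = -2 + (48 + 2) = -2 + 50 = 48)
-4839/2335 - 3455/h(16) = -4839/2335 - 3455/48 = -8299697/112080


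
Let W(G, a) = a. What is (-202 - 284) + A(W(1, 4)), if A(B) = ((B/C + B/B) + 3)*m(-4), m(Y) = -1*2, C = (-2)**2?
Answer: -496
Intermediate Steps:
C = 4
m(Y) = -2
A(B) = -8 - B/2 (A(B) = ((B/4 + B/B) + 3)*(-2) = ((B*(1/4) + 1) + 3)*(-2) = ((B/4 + 1) + 3)*(-2) = ((1 + B/4) + 3)*(-2) = (4 + B/4)*(-2) = -8 - B/2)
(-202 - 284) + A(W(1, 4)) = (-202 - 284) + (-8 - 1/2*4) = -486 + (-8 - 2) = -486 - 10 = -496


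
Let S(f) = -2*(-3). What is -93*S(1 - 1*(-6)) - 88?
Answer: -646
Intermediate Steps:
S(f) = 6
-93*S(1 - 1*(-6)) - 88 = -93*6 - 88 = -558 - 88 = -646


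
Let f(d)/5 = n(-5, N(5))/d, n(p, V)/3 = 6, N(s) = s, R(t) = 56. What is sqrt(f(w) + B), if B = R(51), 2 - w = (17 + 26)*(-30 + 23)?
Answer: sqrt(574286)/101 ≈ 7.5031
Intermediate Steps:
w = 303 (w = 2 - (17 + 26)*(-30 + 23) = 2 - 43*(-7) = 2 - 1*(-301) = 2 + 301 = 303)
B = 56
n(p, V) = 18 (n(p, V) = 3*6 = 18)
f(d) = 90/d (f(d) = 5*(18/d) = 90/d)
sqrt(f(w) + B) = sqrt(90/303 + 56) = sqrt(90*(1/303) + 56) = sqrt(30/101 + 56) = sqrt(5686/101) = sqrt(574286)/101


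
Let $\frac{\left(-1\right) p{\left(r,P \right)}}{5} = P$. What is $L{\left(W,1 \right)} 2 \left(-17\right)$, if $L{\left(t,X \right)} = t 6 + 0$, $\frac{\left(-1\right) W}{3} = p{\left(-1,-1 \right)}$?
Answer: $3060$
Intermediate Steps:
$p{\left(r,P \right)} = - 5 P$
$W = -15$ ($W = - 3 \left(\left(-5\right) \left(-1\right)\right) = \left(-3\right) 5 = -15$)
$L{\left(t,X \right)} = 6 t$ ($L{\left(t,X \right)} = 6 t + 0 = 6 t$)
$L{\left(W,1 \right)} 2 \left(-17\right) = 6 \left(-15\right) 2 \left(-17\right) = \left(-90\right) 2 \left(-17\right) = \left(-180\right) \left(-17\right) = 3060$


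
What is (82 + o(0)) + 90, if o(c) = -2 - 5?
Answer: 165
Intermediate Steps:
o(c) = -7
(82 + o(0)) + 90 = (82 - 7) + 90 = 75 + 90 = 165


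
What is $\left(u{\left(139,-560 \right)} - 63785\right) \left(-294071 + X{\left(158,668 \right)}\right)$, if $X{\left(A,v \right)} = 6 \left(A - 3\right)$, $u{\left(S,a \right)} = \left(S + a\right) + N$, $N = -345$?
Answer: $18922544691$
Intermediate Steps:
$u{\left(S,a \right)} = -345 + S + a$ ($u{\left(S,a \right)} = \left(S + a\right) - 345 = -345 + S + a$)
$X{\left(A,v \right)} = -18 + 6 A$ ($X{\left(A,v \right)} = 6 \left(-3 + A\right) = -18 + 6 A$)
$\left(u{\left(139,-560 \right)} - 63785\right) \left(-294071 + X{\left(158,668 \right)}\right) = \left(\left(-345 + 139 - 560\right) - 63785\right) \left(-294071 + \left(-18 + 6 \cdot 158\right)\right) = \left(-766 - 63785\right) \left(-294071 + \left(-18 + 948\right)\right) = - 64551 \left(-294071 + 930\right) = \left(-64551\right) \left(-293141\right) = 18922544691$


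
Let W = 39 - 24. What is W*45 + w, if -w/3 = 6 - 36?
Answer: 765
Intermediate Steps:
W = 15
w = 90 (w = -3*(6 - 36) = -3*(-30) = 90)
W*45 + w = 15*45 + 90 = 675 + 90 = 765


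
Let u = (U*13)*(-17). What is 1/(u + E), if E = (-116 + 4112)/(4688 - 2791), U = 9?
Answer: -1897/3769137 ≈ -0.00050330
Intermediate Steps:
E = 3996/1897 ≈ 2.1065
u = -1989 (u = (9*13)*(-17) = 117*(-17) = -1989)
1/(u + E) = 1/(-1989 + 3996/1897) = 1/(-3769137/1897) = -1897/3769137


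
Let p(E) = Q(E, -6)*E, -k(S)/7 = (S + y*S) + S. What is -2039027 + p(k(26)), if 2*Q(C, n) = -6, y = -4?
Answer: -2040119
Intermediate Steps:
Q(C, n) = -3 (Q(C, n) = (½)*(-6) = -3)
k(S) = 14*S (k(S) = -7*((S - 4*S) + S) = -7*(-3*S + S) = -(-14)*S = 14*S)
p(E) = -3*E
-2039027 + p(k(26)) = -2039027 - 42*26 = -2039027 - 3*364 = -2039027 - 1092 = -2040119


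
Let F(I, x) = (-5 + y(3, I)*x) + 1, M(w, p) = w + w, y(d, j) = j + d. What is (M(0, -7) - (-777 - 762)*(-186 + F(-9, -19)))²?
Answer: 13680577296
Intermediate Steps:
y(d, j) = d + j
M(w, p) = 2*w
F(I, x) = -4 + x*(3 + I) (F(I, x) = (-5 + (3 + I)*x) + 1 = (-5 + x*(3 + I)) + 1 = -4 + x*(3 + I))
(M(0, -7) - (-777 - 762)*(-186 + F(-9, -19)))² = (2*0 - (-777 - 762)*(-186 + (-4 - 19*(3 - 9))))² = (0 - (-1539)*(-186 + (-4 - 19*(-6))))² = (0 - (-1539)*(-186 + (-4 + 114)))² = (0 - (-1539)*(-186 + 110))² = (0 - (-1539)*(-76))² = (0 - 1*116964)² = (0 - 116964)² = (-116964)² = 13680577296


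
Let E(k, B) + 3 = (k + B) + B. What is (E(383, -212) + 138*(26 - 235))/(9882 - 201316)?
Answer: 14443/95717 ≈ 0.15089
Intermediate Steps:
E(k, B) = -3 + k + 2*B (E(k, B) = -3 + ((k + B) + B) = -3 + ((B + k) + B) = -3 + (k + 2*B) = -3 + k + 2*B)
(E(383, -212) + 138*(26 - 235))/(9882 - 201316) = ((-3 + 383 + 2*(-212)) + 138*(26 - 235))/(9882 - 201316) = ((-3 + 383 - 424) + 138*(-209))/(-191434) = (-44 - 28842)*(-1/191434) = -28886*(-1/191434) = 14443/95717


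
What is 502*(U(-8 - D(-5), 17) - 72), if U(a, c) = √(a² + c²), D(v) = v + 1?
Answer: -36144 + 502*√305 ≈ -27377.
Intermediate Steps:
D(v) = 1 + v
502*(U(-8 - D(-5), 17) - 72) = 502*(√((-8 - (1 - 5))² + 17²) - 72) = 502*(√((-8 - 1*(-4))² + 289) - 72) = 502*(√((-8 + 4)² + 289) - 72) = 502*(√((-4)² + 289) - 72) = 502*(√(16 + 289) - 72) = 502*(√305 - 72) = 502*(-72 + √305) = -36144 + 502*√305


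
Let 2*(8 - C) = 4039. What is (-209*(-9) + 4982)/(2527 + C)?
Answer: 13726/1031 ≈ 13.313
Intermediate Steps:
C = -4023/2 (C = 8 - ½*4039 = 8 - 4039/2 = -4023/2 ≈ -2011.5)
(-209*(-9) + 4982)/(2527 + C) = (-209*(-9) + 4982)/(2527 - 4023/2) = (1881 + 4982)/(1031/2) = 6863*(2/1031) = 13726/1031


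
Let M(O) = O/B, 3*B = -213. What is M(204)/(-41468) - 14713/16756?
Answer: -152517635/173709452 ≈ -0.87800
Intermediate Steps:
B = -71 (B = (⅓)*(-213) = -71)
M(O) = -O/71 (M(O) = O/(-71) = O*(-1/71) = -O/71)
M(204)/(-41468) - 14713/16756 = -1/71*204/(-41468) - 14713/16756 = -204/71*(-1/41468) - 14713*1/16756 = 51/736057 - 14713/16756 = -152517635/173709452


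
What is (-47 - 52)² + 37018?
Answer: 46819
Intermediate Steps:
(-47 - 52)² + 37018 = (-99)² + 37018 = 9801 + 37018 = 46819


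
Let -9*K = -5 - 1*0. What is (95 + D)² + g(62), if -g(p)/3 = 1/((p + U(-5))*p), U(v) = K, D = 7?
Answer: 363161997/34906 ≈ 10404.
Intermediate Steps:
K = 5/9 (K = -(-5 - 1*0)/9 = -(-5 + 0)/9 = -⅑*(-5) = 5/9 ≈ 0.55556)
U(v) = 5/9
g(p) = -3/(p*(5/9 + p)) (g(p) = -3*1/(p*(p + 5/9)) = -3*1/(p*(5/9 + p)) = -3/(p*(5/9 + p)))
(95 + D)² + g(62) = (95 + 7)² - 27/(62*(5 + 9*62)) = 102² - 27*1/62/(5 + 558) = 10404 - 27*1/62/563 = 10404 - 27*1/62*1/563 = 10404 - 27/34906 = 363161997/34906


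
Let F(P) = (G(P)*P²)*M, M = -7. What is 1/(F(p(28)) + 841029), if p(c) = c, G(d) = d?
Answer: 1/687365 ≈ 1.4548e-6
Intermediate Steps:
F(P) = -7*P³ (F(P) = (P*P²)*(-7) = P³*(-7) = -7*P³)
1/(F(p(28)) + 841029) = 1/(-7*28³ + 841029) = 1/(-7*21952 + 841029) = 1/(-153664 + 841029) = 1/687365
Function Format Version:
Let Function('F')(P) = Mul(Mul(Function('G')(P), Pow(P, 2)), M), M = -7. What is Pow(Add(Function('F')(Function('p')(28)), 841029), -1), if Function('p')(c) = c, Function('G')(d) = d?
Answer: Rational(1, 687365) ≈ 1.4548e-6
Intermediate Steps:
Function('F')(P) = Mul(-7, Pow(P, 3)) (Function('F')(P) = Mul(Mul(P, Pow(P, 2)), -7) = Mul(Pow(P, 3), -7) = Mul(-7, Pow(P, 3)))
Pow(Add(Function('F')(Function('p')(28)), 841029), -1) = Pow(Add(Mul(-7, Pow(28, 3)), 841029), -1) = Pow(Add(Mul(-7, 21952), 841029), -1) = Pow(Add(-153664, 841029), -1) = Pow(687365, -1) = Rational(1, 687365)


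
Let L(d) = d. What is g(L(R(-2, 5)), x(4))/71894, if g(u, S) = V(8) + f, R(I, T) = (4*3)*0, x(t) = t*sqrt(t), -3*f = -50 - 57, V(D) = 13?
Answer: 73/107841 ≈ 0.00067692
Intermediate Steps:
f = 107/3 (f = -(-50 - 57)/3 = -1/3*(-107) = 107/3 ≈ 35.667)
x(t) = t**(3/2)
R(I, T) = 0 (R(I, T) = 12*0 = 0)
g(u, S) = 146/3 (g(u, S) = 13 + 107/3 = 146/3)
g(L(R(-2, 5)), x(4))/71894 = (146/3)/71894 = (146/3)*(1/71894) = 73/107841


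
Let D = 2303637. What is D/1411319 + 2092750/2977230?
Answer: 140171357468/60026018091 ≈ 2.3352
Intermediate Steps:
D/1411319 + 2092750/2977230 = 2303637/1411319 + 2092750/2977230 = 2303637*(1/1411319) + 2092750*(1/2977230) = 329091/201617 + 209275/297723 = 140171357468/60026018091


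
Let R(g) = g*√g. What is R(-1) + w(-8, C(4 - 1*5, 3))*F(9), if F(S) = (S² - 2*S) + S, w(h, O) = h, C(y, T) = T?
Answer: -576 - I ≈ -576.0 - 1.0*I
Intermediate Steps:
R(g) = g^(3/2)
F(S) = S² - S
R(-1) + w(-8, C(4 - 1*5, 3))*F(9) = (-1)^(3/2) - 72*(-1 + 9) = -I - 72*8 = -I - 8*72 = -I - 576 = -576 - I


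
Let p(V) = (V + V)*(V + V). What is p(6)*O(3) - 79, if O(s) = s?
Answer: 353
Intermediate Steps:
p(V) = 4*V**2 (p(V) = (2*V)*(2*V) = 4*V**2)
p(6)*O(3) - 79 = (4*6**2)*3 - 79 = (4*36)*3 - 79 = 144*3 - 79 = 432 - 79 = 353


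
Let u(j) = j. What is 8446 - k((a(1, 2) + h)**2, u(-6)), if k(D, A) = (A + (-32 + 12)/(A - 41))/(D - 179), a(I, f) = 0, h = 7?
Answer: 25802399/3055 ≈ 8446.0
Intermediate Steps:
k(D, A) = (A - 20/(-41 + A))/(-179 + D)
8446 - k((a(1, 2) + h)**2, u(-6)) = 8446 - (-20 + (-6)**2 - 41*(-6))/(7339 - 179*(-6) - 41*(0 + 7)**2 - 6*(0 + 7)**2) = 8446 - (-20 + 36 + 246)/(7339 + 1074 - 41*7**2 - 6*7**2) = 8446 - 262/(7339 + 1074 - 41*49 - 6*49) = 8446 - 262/(7339 + 1074 - 2009 - 294) = 8446 - 262/6110 = 8446 - 1*131/3055 = 8446 - 131/3055 = 25802399/3055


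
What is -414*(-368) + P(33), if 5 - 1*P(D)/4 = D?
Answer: 152240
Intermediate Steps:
P(D) = 20 - 4*D
-414*(-368) + P(33) = -414*(-368) + (20 - 4*33) = 152352 + (20 - 132) = 152352 - 112 = 152240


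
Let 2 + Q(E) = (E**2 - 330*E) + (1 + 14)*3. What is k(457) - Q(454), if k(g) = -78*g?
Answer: -91985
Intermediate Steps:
Q(E) = 43 + E**2 - 330*E (Q(E) = -2 + ((E**2 - 330*E) + (1 + 14)*3) = -2 + ((E**2 - 330*E) + 15*3) = -2 + ((E**2 - 330*E) + 45) = -2 + (45 + E**2 - 330*E) = 43 + E**2 - 330*E)
k(457) - Q(454) = -78*457 - (43 + 454**2 - 330*454) = -35646 - (43 + 206116 - 149820) = -35646 - 1*56339 = -35646 - 56339 = -91985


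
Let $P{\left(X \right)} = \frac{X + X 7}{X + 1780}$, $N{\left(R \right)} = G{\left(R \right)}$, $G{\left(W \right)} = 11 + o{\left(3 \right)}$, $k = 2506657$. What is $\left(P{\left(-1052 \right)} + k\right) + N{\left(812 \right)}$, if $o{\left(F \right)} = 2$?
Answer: $\frac{228105918}{91} \approx 2.5067 \cdot 10^{6}$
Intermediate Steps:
$G{\left(W \right)} = 13$ ($G{\left(W \right)} = 11 + 2 = 13$)
$N{\left(R \right)} = 13$
$P{\left(X \right)} = \frac{8 X}{1780 + X}$ ($P{\left(X \right)} = \frac{X + 7 X}{1780 + X} = \frac{8 X}{1780 + X}$)
$\left(P{\left(-1052 \right)} + k\right) + N{\left(812 \right)} = \left(8 \left(-1052\right) \frac{1}{1780 - 1052} + 2506657\right) + 13 = \left(8 \left(-1052\right) \frac{1}{728} + 2506657\right) + 13 = \left(- \frac{1052}{91} + 2506657\right) + 13 = \frac{228104735}{91} + 13 = \frac{228105918}{91}$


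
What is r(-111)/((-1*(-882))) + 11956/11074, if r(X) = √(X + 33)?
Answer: 122/113 + I*√78/882 ≈ 1.0796 + 0.010013*I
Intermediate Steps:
r(X) = √(33 + X)
r(-111)/((-1*(-882))) + 11956/11074 = √(33 - 111)/((-1*(-882))) + 11956/11074 = √(-78)/882 + 11956*(1/11074) = (I*√78)*(1/882) + 122/113 = I*√78/882 + 122/113 = 122/113 + I*√78/882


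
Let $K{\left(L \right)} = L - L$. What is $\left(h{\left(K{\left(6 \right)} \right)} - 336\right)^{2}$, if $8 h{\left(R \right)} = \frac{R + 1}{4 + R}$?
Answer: $\frac{115584001}{1024} \approx 1.1288 \cdot 10^{5}$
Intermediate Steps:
$K{\left(L \right)} = 0$
$h{\left(R \right)} = \frac{1 + R}{8 \left(4 + R\right)}$ ($h{\left(R \right)} = \frac{\left(R + 1\right) \frac{1}{4 + R}}{8} = \frac{\left(1 + R\right) \frac{1}{4 + R}}{8} = \frac{\frac{1}{4 + R} \left(1 + R\right)}{8} = \frac{1 + R}{8 \left(4 + R\right)}$)
$\left(h{\left(K{\left(6 \right)} \right)} - 336\right)^{2} = \left(\frac{1 + 0}{8 \left(4 + 0\right)} - 336\right)^{2} = \left(\frac{1}{8} \cdot \frac{1}{4} \cdot 1 - 336\right)^{2} = \left(\frac{1}{32} - 336\right)^{2} = \left(- \frac{10751}{32}\right)^{2} = \frac{115584001}{1024}$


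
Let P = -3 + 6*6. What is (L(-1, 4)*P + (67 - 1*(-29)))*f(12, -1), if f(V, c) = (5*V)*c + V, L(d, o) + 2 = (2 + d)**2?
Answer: -3024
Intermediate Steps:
P = 33 (P = -3 + 36 = 33)
L(d, o) = -2 + (2 + d)**2
f(V, c) = V + 5*V*c (f(V, c) = 5*V*c + V = V + 5*V*c)
(L(-1, 4)*P + (67 - 1*(-29)))*f(12, -1) = ((-2 + (2 - 1)**2)*33 + (67 - 1*(-29)))*(12*(1 + 5*(-1))) = ((-2 + 1**2)*33 + (67 + 29))*(12*(1 - 5)) = ((-2 + 1)*33 + 96)*(12*(-4)) = (-1*33 + 96)*(-48) = (-33 + 96)*(-48) = 63*(-48) = -3024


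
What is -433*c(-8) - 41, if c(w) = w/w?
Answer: -474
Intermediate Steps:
c(w) = 1
-433*c(-8) - 41 = -433*1 - 41 = -433 - 41 = -474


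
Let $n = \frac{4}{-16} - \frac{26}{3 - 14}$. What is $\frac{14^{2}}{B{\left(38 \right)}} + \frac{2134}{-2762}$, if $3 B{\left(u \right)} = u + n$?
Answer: $\frac{33845977}{2437465} \approx 13.886$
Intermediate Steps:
$n = \frac{93}{44}$ ($n = 4 \left(- \frac{1}{16}\right) - \frac{26}{3 - 14} = - \frac{1}{4} - \frac{26}{-11} = - \frac{1}{4} - - \frac{26}{11} = - \frac{1}{4} + \frac{26}{11} = \frac{93}{44} \approx 2.1136$)
$B{\left(u \right)} = \frac{31}{44} + \frac{u}{3}$ ($B{\left(u \right)} = \frac{u + \frac{93}{44}}{3} = \frac{\frac{93}{44} + u}{3} = \frac{31}{44} + \frac{u}{3}$)
$\frac{14^{2}}{B{\left(38 \right)}} + \frac{2134}{-2762} = \frac{14^{2}}{\frac{31}{44} + \frac{1}{3} \cdot 38} + \frac{2134}{-2762} = \frac{196}{\frac{31}{44} + \frac{38}{3}} + 2134 \left(- \frac{1}{2762}\right) = \frac{196}{\frac{1765}{132}} - \frac{1067}{1381} = 196 \cdot \frac{132}{1765} - \frac{1067}{1381} = \frac{25872}{1765} - \frac{1067}{1381} = \frac{33845977}{2437465}$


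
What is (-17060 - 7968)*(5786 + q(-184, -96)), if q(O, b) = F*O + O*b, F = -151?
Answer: -1282284552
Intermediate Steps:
q(O, b) = -151*O + O*b
(-17060 - 7968)*(5786 + q(-184, -96)) = (-17060 - 7968)*(5786 - 184*(-151 - 96)) = -25028*(5786 - 184*(-247)) = -25028*(5786 + 45448) = -25028*51234 = -1282284552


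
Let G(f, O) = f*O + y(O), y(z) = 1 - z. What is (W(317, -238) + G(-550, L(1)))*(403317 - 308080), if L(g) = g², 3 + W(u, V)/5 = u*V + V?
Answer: -36093394445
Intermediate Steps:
W(u, V) = -15 + 5*V + 5*V*u (W(u, V) = -15 + 5*(u*V + V) = -15 + 5*(V*u + V) = -15 + 5*(V + V*u) = -15 + (5*V + 5*V*u) = -15 + 5*V + 5*V*u)
G(f, O) = 1 - O + O*f (G(f, O) = f*O + (1 - O) = O*f + (1 - O) = 1 - O + O*f)
(W(317, -238) + G(-550, L(1)))*(403317 - 308080) = ((-15 + 5*(-238) + 5*(-238)*317) + (1 - 1*1² + 1²*(-550)))*(403317 - 308080) = ((-15 - 1190 - 377230) + (1 - 1*1 + 1*(-550)))*95237 = (-378435 + (1 - 1 - 550))*95237 = (-378435 - 550)*95237 = -378985*95237 = -36093394445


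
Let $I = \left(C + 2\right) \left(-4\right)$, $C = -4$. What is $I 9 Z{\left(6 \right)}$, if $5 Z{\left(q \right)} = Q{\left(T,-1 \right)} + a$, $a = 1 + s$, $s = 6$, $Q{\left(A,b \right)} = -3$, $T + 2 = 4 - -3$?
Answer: $\frac{288}{5} \approx 57.6$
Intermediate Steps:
$T = 5$ ($T = -2 + \left(4 - -3\right) = -2 + \left(4 + 3\right) = -2 + 7 = 5$)
$a = 7$ ($a = 1 + 6 = 7$)
$I = 8$ ($I = \left(-4 + 2\right) \left(-4\right) = \left(-2\right) \left(-4\right) = 8$)
$Z{\left(q \right)} = \frac{4}{5}$ ($Z{\left(q \right)} = \frac{-3 + 7}{5} = \frac{1}{5} \cdot 4 = \frac{4}{5}$)
$I 9 Z{\left(6 \right)} = 8 \cdot 9 \cdot \frac{4}{5} = 72 \cdot \frac{4}{5} = \frac{288}{5}$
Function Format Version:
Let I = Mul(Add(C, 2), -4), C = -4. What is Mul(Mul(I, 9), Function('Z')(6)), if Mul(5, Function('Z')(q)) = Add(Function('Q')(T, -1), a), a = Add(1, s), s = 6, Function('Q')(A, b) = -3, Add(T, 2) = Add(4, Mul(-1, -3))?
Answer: Rational(288, 5) ≈ 57.600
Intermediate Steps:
T = 5 (T = Add(-2, Add(4, Mul(-1, -3))) = Add(-2, Add(4, 3)) = Add(-2, 7) = 5)
a = 7 (a = Add(1, 6) = 7)
I = 8 (I = Mul(Add(-4, 2), -4) = Mul(-2, -4) = 8)
Function('Z')(q) = Rational(4, 5) (Function('Z')(q) = Mul(Rational(1, 5), Add(-3, 7)) = Mul(Rational(1, 5), 4) = Rational(4, 5))
Mul(Mul(I, 9), Function('Z')(6)) = Mul(Mul(8, 9), Rational(4, 5)) = Mul(72, Rational(4, 5)) = Rational(288, 5)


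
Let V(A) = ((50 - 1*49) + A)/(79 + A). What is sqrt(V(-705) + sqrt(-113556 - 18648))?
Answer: sqrt(110176 + 195938*I*sqrt(33051))/313 ≈ 13.504 + 13.462*I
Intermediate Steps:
V(A) = (1 + A)/(79 + A) (V(A) = ((50 - 49) + A)/(79 + A) = (1 + A)/(79 + A))
sqrt(V(-705) + sqrt(-113556 - 18648)) = sqrt((1 - 705)/(79 - 705) + sqrt(-113556 - 18648)) = sqrt(-704/(-626) + sqrt(-132204)) = sqrt(-1/626*(-704) + 2*I*sqrt(33051)) = sqrt(352/313 + 2*I*sqrt(33051))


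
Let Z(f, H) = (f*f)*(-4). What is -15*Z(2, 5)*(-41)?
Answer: -9840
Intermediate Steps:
Z(f, H) = -4*f² (Z(f, H) = f²*(-4) = -4*f²)
-15*Z(2, 5)*(-41) = -(-60)*2²*(-41) = -(-60)*4*(-41) = -15*(-16)*(-41) = 240*(-41) = -9840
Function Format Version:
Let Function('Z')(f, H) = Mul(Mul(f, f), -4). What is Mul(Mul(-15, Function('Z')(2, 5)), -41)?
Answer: -9840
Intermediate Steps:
Function('Z')(f, H) = Mul(-4, Pow(f, 2)) (Function('Z')(f, H) = Mul(Pow(f, 2), -4) = Mul(-4, Pow(f, 2)))
Mul(Mul(-15, Function('Z')(2, 5)), -41) = Mul(Mul(-15, Mul(-4, Pow(2, 2))), -41) = Mul(Mul(-15, Mul(-4, 4)), -41) = Mul(Mul(-15, -16), -41) = Mul(240, -41) = -9840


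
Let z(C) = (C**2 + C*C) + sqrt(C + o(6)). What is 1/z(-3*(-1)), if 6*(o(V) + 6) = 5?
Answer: 108/1957 - I*sqrt(78)/1957 ≈ 0.055187 - 0.0045129*I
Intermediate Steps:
o(V) = -31/6 (o(V) = -6 + (1/6)*5 = -6 + 5/6 = -31/6)
z(C) = sqrt(-31/6 + C) + 2*C**2 (z(C) = (C**2 + C*C) + sqrt(C - 31/6) = (C**2 + C**2) + sqrt(-31/6 + C) = 2*C**2 + sqrt(-31/6 + C) = sqrt(-31/6 + C) + 2*C**2)
1/z(-3*(-1)) = 1/(2*(-3*(-1))**2 + sqrt(-186 + 36*(-3*(-1)))/6) = 1/(2*3**2 + sqrt(-186 + 36*3)/6) = 1/(2*9 + sqrt(-186 + 108)/6) = 1/(18 + sqrt(-78)/6) = 1/(18 + (I*sqrt(78))/6) = 1/(18 + I*sqrt(78)/6)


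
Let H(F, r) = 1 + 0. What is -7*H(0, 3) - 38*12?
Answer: -463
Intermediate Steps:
H(F, r) = 1
-7*H(0, 3) - 38*12 = -7*1 - 38*12 = -7 - 456 = -463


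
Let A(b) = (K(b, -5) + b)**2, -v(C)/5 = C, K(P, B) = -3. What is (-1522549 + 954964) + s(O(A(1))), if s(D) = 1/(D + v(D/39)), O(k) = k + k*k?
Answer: -385957761/680 ≈ -5.6759e+5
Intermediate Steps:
v(C) = -5*C
A(b) = (-3 + b)**2
O(k) = k + k**2
s(D) = 39/(34*D) (s(D) = 1/(D - 5*D/39) = 1/(34*D/39) = 39/(34*D))
(-1522549 + 954964) + s(O(A(1))) = (-1522549 + 954964) + 39/(34*(((-3 + 1)**2*(1 + (-3 + 1)**2)))) = -567585 + 39/(34*(((-2)**2*(1 + (-2)**2)))) = -567585 + 39/(34*((4*(1 + 4)))) = -567585 + 39/(34*((4*5))) = -567585 + (39/34)/20 = -567585 + (39/34)*(1/20) = -567585 + 39/680 = -385957761/680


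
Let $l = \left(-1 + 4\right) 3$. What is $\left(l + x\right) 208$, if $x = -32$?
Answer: $-4784$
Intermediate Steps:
$l = 9$ ($l = 3 \cdot 3 = 9$)
$\left(l + x\right) 208 = \left(9 - 32\right) 208 = \left(-23\right) 208 = -4784$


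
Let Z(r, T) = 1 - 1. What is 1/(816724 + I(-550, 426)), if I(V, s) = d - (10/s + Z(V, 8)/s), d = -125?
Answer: 213/173935582 ≈ 1.2246e-6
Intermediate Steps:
Z(r, T) = 0
I(V, s) = -125 - 10/s (I(V, s) = -125 - (10/s + 0/s) = -125 - (10/s + 0) = -125 - 10/s)
1/(816724 + I(-550, 426)) = 1/(816724 + (-125 - 10/426)) = 1/(816724 + (-125 - 10*1/426)) = 1/(816724 + (-125 - 5/213)) = 1/(816724 - 26630/213) = 1/(173935582/213) = 213/173935582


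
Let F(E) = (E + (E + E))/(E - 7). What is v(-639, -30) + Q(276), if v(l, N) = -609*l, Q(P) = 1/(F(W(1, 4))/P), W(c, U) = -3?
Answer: 1168373/3 ≈ 3.8946e+5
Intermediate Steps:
F(E) = 3*E/(-7 + E) (F(E) = (E + 2*E)/(-7 + E) = (3*E)/(-7 + E) = 3*E/(-7 + E))
Q(P) = 10*P/9 (Q(P) = 1/((3*(-3)/(-7 - 3))/P) = 1/((3*(-3)/(-10))/P) = 1/((3*(-3)*(-⅒))/P) = 1/(9/(10*P)) = 10*P/9)
v(-639, -30) + Q(276) = -609*(-639) + (10/9)*276 = 389151 + 920/3 = 1168373/3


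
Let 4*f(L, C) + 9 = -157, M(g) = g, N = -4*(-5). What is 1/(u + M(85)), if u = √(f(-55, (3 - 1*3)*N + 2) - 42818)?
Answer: 170/100169 - I*√171438/100169 ≈ 0.0016971 - 0.0041335*I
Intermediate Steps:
N = 20
f(L, C) = -83/2 (f(L, C) = -9/4 + (¼)*(-157) = -9/4 - 157/4 = -83/2)
u = I*√171438/2 (u = √(-83/2 - 42818) = √(-85719/2) = I*√171438/2 ≈ 207.03*I)
1/(u + M(85)) = 1/(I*√171438/2 + 85) = 1/(85 + I*√171438/2)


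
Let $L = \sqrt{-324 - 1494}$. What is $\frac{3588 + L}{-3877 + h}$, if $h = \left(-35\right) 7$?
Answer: $- \frac{598}{687} - \frac{i \sqrt{202}}{1374} \approx -0.87045 - 0.010344 i$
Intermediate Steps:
$h = -245$
$L = 3 i \sqrt{202}$ ($L = \sqrt{-1818} = 3 i \sqrt{202} \approx 42.638 i$)
$\frac{3588 + L}{-3877 + h} = \frac{3588 + 3 i \sqrt{202}}{-3877 - 245} = \frac{3588 + 3 i \sqrt{202}}{-4122} = \left(3588 + 3 i \sqrt{202}\right) \left(- \frac{1}{4122}\right) = - \frac{598}{687} - \frac{i \sqrt{202}}{1374}$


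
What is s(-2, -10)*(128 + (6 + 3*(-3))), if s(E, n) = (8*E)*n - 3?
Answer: 19625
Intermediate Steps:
s(E, n) = -3 + 8*E*n (s(E, n) = 8*E*n - 3 = -3 + 8*E*n)
s(-2, -10)*(128 + (6 + 3*(-3))) = (-3 + 8*(-2)*(-10))*(128 + (6 + 3*(-3))) = (-3 + 160)*(128 + (6 - 9)) = 157*(128 - 3) = 157*125 = 19625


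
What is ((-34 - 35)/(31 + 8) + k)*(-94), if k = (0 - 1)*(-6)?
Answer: -5170/13 ≈ -397.69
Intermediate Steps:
k = 6 (k = -1*(-6) = 6)
((-34 - 35)/(31 + 8) + k)*(-94) = ((-34 - 35)/(31 + 8) + 6)*(-94) = (-69/39 + 6)*(-94) = (-69*1/39 + 6)*(-94) = (-23/13 + 6)*(-94) = (55/13)*(-94) = -5170/13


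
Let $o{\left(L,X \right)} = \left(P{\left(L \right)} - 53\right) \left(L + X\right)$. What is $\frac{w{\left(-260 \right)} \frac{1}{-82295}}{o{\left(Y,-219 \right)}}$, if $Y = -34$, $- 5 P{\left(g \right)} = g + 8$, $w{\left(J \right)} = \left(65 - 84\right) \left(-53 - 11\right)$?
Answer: $- \frac{1216}{995226353} \approx -1.2218 \cdot 10^{-6}$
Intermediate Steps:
$w{\left(J \right)} = 1216$ ($w{\left(J \right)} = \left(-19\right) \left(-64\right) = 1216$)
$P{\left(g \right)} = - \frac{8}{5} - \frac{g}{5}$ ($P{\left(g \right)} = - \frac{g + 8}{5} = - \frac{8 + g}{5} = - \frac{8}{5} - \frac{g}{5}$)
$o{\left(L,X \right)} = \left(- \frac{273}{5} - \frac{L}{5}\right) \left(L + X\right)$ ($o{\left(L,X \right)} = \left(\left(- \frac{8}{5} - \frac{L}{5}\right) - 53\right) \left(L + X\right) = \left(- \frac{273}{5} - \frac{L}{5}\right) \left(L + X\right)$)
$\frac{w{\left(-260 \right)} \frac{1}{-82295}}{o{\left(Y,-219 \right)}} = \frac{1216 \frac{1}{-82295}}{\left(- \frac{273}{5}\right) \left(-34\right) - - \frac{59787}{5} - \frac{\left(-34\right)^{2}}{5} - \left(- \frac{34}{5}\right) \left(-219\right)} = \frac{1216 \left(- \frac{1}{82295}\right)}{\frac{9282}{5} + \frac{59787}{5} - \frac{1156}{5} - \frac{7446}{5}} = - \frac{1216}{82295 \left(\frac{9282}{5} + \frac{59787}{5} - \frac{1156}{5} - \frac{7446}{5}\right)} = - \frac{1216}{82295 \cdot \frac{60467}{5}} = \left(- \frac{1216}{82295}\right) \frac{5}{60467} = - \frac{1216}{995226353}$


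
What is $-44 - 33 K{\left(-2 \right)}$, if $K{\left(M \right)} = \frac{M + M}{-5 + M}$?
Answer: $- \frac{440}{7} \approx -62.857$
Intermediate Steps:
$K{\left(M \right)} = \frac{2 M}{-5 + M}$
$-44 - 33 K{\left(-2 \right)} = -44 - 33 \cdot 2 \left(-2\right) \frac{1}{-5 - 2} = -44 - 33 \cdot 2 \left(-2\right) \frac{1}{-7} = -44 - 33 \cdot 2 \left(-2\right) \left(- \frac{1}{7}\right) = -44 - \frac{132}{7} = - \frac{440}{7}$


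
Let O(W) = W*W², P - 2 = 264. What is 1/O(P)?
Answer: 1/18821096 ≈ 5.3132e-8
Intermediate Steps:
P = 266 (P = 2 + 264 = 266)
O(W) = W³
1/O(P) = 1/(266³) = 1/18821096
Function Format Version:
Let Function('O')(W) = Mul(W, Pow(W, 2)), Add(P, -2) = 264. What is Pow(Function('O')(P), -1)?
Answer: Rational(1, 18821096) ≈ 5.3132e-8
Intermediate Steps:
P = 266 (P = Add(2, 264) = 266)
Function('O')(W) = Pow(W, 3)
Pow(Function('O')(P), -1) = Pow(Pow(266, 3), -1) = Pow(18821096, -1) = Rational(1, 18821096)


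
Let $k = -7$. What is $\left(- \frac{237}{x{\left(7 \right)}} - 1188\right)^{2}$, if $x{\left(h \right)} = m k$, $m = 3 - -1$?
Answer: $\frac{1090782729}{784} \approx 1.3913 \cdot 10^{6}$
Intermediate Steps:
$m = 4$ ($m = 3 + 1 = 4$)
$x{\left(h \right)} = -28$ ($x{\left(h \right)} = 4 \left(-7\right) = -28$)
$\left(- \frac{237}{x{\left(7 \right)}} - 1188\right)^{2} = \left(- \frac{237}{-28} - 1188\right)^{2} = \left(\left(-237\right) \left(- \frac{1}{28}\right) - 1188\right)^{2} = \left(\frac{237}{28} - 1188\right)^{2} = \left(- \frac{33027}{28}\right)^{2} = \frac{1090782729}{784}$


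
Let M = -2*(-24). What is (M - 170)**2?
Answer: 14884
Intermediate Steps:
M = 48
(M - 170)**2 = (48 - 170)**2 = (-122)**2 = 14884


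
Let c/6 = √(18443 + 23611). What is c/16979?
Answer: 6*√42054/16979 ≈ 0.072467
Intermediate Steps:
c = 6*√42054 (c = 6*√(18443 + 23611) = 6*√42054 ≈ 1230.4)
c/16979 = (6*√42054)/16979 = (6*√42054)*(1/16979) = 6*√42054/16979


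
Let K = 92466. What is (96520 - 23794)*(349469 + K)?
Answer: 32140164810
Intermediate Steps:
(96520 - 23794)*(349469 + K) = (96520 - 23794)*(349469 + 92466) = 72726*441935 = 32140164810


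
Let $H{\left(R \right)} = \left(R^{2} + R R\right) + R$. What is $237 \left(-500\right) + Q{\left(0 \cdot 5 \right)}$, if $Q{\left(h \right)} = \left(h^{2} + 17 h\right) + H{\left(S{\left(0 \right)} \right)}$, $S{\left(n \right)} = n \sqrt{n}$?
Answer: $-118500$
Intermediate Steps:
$S{\left(n \right)} = n^{\frac{3}{2}}$
$H{\left(R \right)} = R + 2 R^{2}$ ($H{\left(R \right)} = \left(R^{2} + R^{2}\right) + R = 2 R^{2} + R = R + 2 R^{2}$)
$Q{\left(h \right)} = h^{2} + 17 h$ ($Q{\left(h \right)} = \left(h^{2} + 17 h\right) + 0^{\frac{3}{2}} \left(1 + 2 \cdot 0^{\frac{3}{2}}\right) = \left(h^{2} + 17 h\right) + 0 \left(1 + 2 \cdot 0\right) = \left(h^{2} + 17 h\right) + 0 \left(1 + 0\right) = \left(h^{2} + 17 h\right) + 0 \cdot 1 = \left(h^{2} + 17 h\right) + 0 = h^{2} + 17 h$)
$237 \left(-500\right) + Q{\left(0 \cdot 5 \right)} = 237 \left(-500\right) + 0 \cdot 5 \left(17 + 0 \cdot 5\right) = -118500 + 0 \left(17 + 0\right) = -118500 + 0 \cdot 17 = -118500 + 0 = -118500$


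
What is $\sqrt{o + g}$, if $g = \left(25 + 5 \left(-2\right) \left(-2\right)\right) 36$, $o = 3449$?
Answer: $\sqrt{5069} \approx 71.197$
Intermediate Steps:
$g = 1620$ ($g = \left(25 - -20\right) 36 = \left(25 + 20\right) 36 = 45 \cdot 36 = 1620$)
$\sqrt{o + g} = \sqrt{3449 + 1620} = \sqrt{5069}$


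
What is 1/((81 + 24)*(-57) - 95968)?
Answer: -1/101953 ≈ -9.8084e-6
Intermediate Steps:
1/((81 + 24)*(-57) - 95968) = 1/(105*(-57) - 95968) = 1/(-5985 - 95968) = 1/(-101953) = -1/101953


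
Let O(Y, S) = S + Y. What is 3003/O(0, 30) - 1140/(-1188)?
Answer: 100049/990 ≈ 101.06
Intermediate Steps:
3003/O(0, 30) - 1140/(-1188) = 3003/(30 + 0) - 1140/(-1188) = 3003/30 - 1140*(-1/1188) = 3003*(1/30) + 95/99 = 1001/10 + 95/99 = 100049/990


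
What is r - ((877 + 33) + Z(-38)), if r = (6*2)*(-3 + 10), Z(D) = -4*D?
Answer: -978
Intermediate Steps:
r = 84 (r = 12*7 = 84)
r - ((877 + 33) + Z(-38)) = 84 - ((877 + 33) - 4*(-38)) = 84 - (910 + 152) = 84 - 1*1062 = 84 - 1062 = -978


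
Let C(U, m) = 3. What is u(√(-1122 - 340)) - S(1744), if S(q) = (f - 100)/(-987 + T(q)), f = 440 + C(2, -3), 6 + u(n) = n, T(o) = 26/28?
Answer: -78028/13805 + I*√1462 ≈ -5.6522 + 38.236*I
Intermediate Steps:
T(o) = 13/14 (T(o) = 26*(1/28) = 13/14)
u(n) = -6 + n
f = 443 (f = 440 + 3 = 443)
S(q) = -4802/13805 (S(q) = (443 - 100)/(-987 + 13/14) = 343/(-13805/14) = 343*(-14/13805) = -4802/13805)
u(√(-1122 - 340)) - S(1744) = (-6 + √(-1122 - 340)) - 1*(-4802/13805) = (-6 + √(-1462)) + 4802/13805 = (-6 + I*√1462) + 4802/13805 = -78028/13805 + I*√1462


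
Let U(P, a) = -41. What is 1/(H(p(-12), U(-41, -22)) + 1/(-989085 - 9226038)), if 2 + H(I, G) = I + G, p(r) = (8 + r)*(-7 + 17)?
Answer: -10215123/847855210 ≈ -0.012048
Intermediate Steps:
p(r) = 80 + 10*r (p(r) = (8 + r)*10 = 80 + 10*r)
H(I, G) = -2 + G + I (H(I, G) = -2 + (I + G) = -2 + (G + I) = -2 + G + I)
1/(H(p(-12), U(-41, -22)) + 1/(-989085 - 9226038)) = 1/((-2 - 41 + (80 + 10*(-12))) + 1/(-989085 - 9226038)) = 1/((-2 - 41 + (80 - 120)) + 1/(-10215123)) = 1/((-2 - 41 - 40) - 1/10215123) = 1/(-83 - 1/10215123) = 1/(-847855210/10215123) = -10215123/847855210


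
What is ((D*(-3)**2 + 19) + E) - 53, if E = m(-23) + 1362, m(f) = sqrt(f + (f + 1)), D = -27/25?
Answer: 32957/25 + 3*I*sqrt(5) ≈ 1318.3 + 6.7082*I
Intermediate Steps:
D = -27/25 (D = -27*1/25 = -27/25 ≈ -1.0800)
m(f) = sqrt(1 + 2*f) (m(f) = sqrt(f + (1 + f)) = sqrt(1 + 2*f))
E = 1362 + 3*I*sqrt(5) (E = sqrt(1 + 2*(-23)) + 1362 = sqrt(1 - 46) + 1362 = sqrt(-45) + 1362 = 3*I*sqrt(5) + 1362 = 1362 + 3*I*sqrt(5) ≈ 1362.0 + 6.7082*I)
((D*(-3)**2 + 19) + E) - 53 = ((-27/25*(-3)**2 + 19) + (1362 + 3*I*sqrt(5))) - 53 = ((-27/25*9 + 19) + (1362 + 3*I*sqrt(5))) - 53 = ((-243/25 + 19) + (1362 + 3*I*sqrt(5))) - 53 = (232/25 + (1362 + 3*I*sqrt(5))) - 53 = (34282/25 + 3*I*sqrt(5)) - 53 = 32957/25 + 3*I*sqrt(5)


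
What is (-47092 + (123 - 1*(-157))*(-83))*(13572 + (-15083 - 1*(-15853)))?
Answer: -1008701544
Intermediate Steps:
(-47092 + (123 - 1*(-157))*(-83))*(13572 + (-15083 - 1*(-15853))) = (-47092 + (123 + 157)*(-83))*(13572 + (-15083 + 15853)) = (-47092 + 280*(-83))*(13572 + 770) = (-47092 - 23240)*14342 = -70332*14342 = -1008701544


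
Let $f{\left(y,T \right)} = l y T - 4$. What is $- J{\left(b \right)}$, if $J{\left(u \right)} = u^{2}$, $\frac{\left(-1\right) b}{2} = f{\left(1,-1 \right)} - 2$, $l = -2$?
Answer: $-64$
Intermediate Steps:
$f{\left(y,T \right)} = -4 - 2 T y$ ($f{\left(y,T \right)} = - 2 y T - 4 = - 2 T y - 4 = -4 - 2 T y$)
$b = 8$ ($b = - 2 \left(\left(-4 - \left(-2\right) 1\right) - 2\right) = - 2 \left(\left(-4 + 2\right) - 2\right) = - 2 \left(-2 - 2\right) = \left(-2\right) \left(-4\right) = 8$)
$- J{\left(b \right)} = - 8^{2} = \left(-1\right) 64 = -64$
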